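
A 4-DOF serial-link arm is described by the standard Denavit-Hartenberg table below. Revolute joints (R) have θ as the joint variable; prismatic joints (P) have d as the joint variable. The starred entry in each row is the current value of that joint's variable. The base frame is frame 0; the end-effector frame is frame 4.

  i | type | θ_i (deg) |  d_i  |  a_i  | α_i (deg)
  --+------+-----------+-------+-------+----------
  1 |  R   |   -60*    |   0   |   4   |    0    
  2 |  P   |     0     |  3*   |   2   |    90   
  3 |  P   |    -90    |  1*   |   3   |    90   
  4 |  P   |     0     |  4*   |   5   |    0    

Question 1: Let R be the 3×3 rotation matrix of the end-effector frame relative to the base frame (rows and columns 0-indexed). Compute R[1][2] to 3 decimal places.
End-effector z-axis (col 2 of R) = (-0.5000,0.8660,-0.0000)
R[1][2] = 0.8660

0.866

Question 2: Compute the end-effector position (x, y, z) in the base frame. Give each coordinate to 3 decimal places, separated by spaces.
after link 1: o_1 = (2.0000, -3.4641, 0.0000)
after link 2: o_2 = (3.0000, -5.1962, 3.0000)
after link 3: o_3 = (2.1340, -5.6962, 0.0000)
after link 4: o_4 = (0.1340, -2.2321, -5.0000)

0.134 -2.232 -5.000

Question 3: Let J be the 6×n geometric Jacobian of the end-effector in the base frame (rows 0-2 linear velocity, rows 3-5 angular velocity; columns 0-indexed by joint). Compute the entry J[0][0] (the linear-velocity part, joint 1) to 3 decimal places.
axis z_0 = ẑ; lever o_n−o_0 = (0.1340,-2.2321,-5.0000)
cross product → J_v[:, 0] = (2.2321,0.1340,-0.0000)
J_ω[:, 0] = z_0
entry J[0][0] = 2.2321

2.232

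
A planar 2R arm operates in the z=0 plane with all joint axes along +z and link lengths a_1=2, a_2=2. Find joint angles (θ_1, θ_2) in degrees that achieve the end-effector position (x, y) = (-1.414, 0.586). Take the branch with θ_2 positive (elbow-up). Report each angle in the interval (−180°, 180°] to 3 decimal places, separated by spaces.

89.988 135.004

cos θ_2 = (2.3428−2²−2²)/(2·2·2) = -0.7072; θ_2 = 135.0036° (elbow-up)
β = atan2(0.5860,-1.4140) = 157.4896°; ψ = atan2(1.4141,0.5857) = 67.5018°
θ_1 = β − ψ = 89.9878°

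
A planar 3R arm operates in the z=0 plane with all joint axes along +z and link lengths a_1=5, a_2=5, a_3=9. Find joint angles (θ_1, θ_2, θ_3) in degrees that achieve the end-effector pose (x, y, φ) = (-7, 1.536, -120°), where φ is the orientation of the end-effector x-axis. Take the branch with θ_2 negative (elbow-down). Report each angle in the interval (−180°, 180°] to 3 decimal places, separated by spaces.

wrist centre = target − a_3·(cos φ, sin φ) = (-2.5000, 9.3302)
cos θ_2 = (93.3032−5²−5²)/(2·5·5) = 0.8661; θ_2 = -29.9957° (elbow-down)
β = atan2(9.3302,-2.5000) = 104.9998°; ψ = atan2(-2.4997,9.3303) = -14.9978°
θ_1 = β − ψ = 119.9977°
θ_3 = φ − θ_1 − θ_2 = 149.9980° (wrapped to (-180°,180°])

119.998 -29.996 149.998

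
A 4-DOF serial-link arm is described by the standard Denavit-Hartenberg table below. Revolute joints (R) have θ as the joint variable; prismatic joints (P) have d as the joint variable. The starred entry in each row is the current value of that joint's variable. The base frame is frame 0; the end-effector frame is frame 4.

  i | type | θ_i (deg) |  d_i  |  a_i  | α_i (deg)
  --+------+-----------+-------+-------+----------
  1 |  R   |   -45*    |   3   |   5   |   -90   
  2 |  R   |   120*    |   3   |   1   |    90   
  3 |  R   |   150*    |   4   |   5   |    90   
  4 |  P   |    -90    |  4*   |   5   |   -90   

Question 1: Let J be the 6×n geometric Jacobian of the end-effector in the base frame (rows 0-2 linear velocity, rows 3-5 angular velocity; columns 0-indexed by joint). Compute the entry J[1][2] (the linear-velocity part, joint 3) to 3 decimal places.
-3.756

axis z_2 = (0.6124,-0.6124,-0.5000); lever o_n−o_2 = (4.4287,4.0058,2.5179)
cross product → J_v[:, 2] = (0.4610,-3.7563,5.1651)
J_ω[:, 2] = z_2
entry J[1][2] = -3.7563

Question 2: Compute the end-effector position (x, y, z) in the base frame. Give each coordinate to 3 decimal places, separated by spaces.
9.732 2.945 4.652

after link 1: o_1 = (3.5355, -3.5355, 3.0000)
after link 2: o_2 = (5.3033, -1.0607, 2.1340)
after link 3: o_3 = (11.0515, -3.2733, 3.8840)
after link 4: o_4 = (9.7320, 2.9451, 4.6519)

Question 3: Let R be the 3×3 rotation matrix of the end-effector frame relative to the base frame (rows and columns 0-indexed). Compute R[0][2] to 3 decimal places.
0.660

End-effector z-axis (col 2 of R) = (0.6597,0.0474,0.7500)
R[0][2] = 0.6597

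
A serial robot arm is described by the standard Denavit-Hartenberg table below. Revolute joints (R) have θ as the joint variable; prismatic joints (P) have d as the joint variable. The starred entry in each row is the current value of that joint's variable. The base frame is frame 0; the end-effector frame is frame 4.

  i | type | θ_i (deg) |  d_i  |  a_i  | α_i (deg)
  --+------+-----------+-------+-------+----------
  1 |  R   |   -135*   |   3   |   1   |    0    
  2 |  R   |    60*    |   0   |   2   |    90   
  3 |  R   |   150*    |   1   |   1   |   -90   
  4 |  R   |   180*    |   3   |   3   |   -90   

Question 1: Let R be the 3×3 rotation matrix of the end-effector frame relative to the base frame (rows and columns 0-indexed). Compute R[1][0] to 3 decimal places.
-0.837

End-effector x-axis (col 0 of R) = (0.2241,-0.8365,-0.5000)
R[1][0] = -0.8365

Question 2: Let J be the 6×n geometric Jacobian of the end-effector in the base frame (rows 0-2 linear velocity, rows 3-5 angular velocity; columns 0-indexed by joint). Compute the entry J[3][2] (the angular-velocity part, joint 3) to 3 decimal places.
axis z_2 = (-0.9659,-0.2588,0.0000); lever o_n−o_2 = (-0.9059,-0.4830,-3.5981)
cross product → J_v[:, 2] = (0.9313,-3.4755,0.2321)
J_ω[:, 2] = z_2
entry J[3][2] = -0.9659

-0.966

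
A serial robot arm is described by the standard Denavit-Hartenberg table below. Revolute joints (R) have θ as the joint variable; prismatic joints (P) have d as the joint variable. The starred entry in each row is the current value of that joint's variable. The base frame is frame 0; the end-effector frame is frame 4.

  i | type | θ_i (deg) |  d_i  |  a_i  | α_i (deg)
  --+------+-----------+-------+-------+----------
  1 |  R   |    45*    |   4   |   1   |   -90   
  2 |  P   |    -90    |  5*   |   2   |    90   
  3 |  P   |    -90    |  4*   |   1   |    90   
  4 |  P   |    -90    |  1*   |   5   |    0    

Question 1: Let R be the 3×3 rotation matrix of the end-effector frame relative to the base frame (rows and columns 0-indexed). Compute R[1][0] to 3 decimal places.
End-effector x-axis (col 0 of R) = (0.7071,0.7071,-0.0000)
R[1][0] = 0.7071

0.707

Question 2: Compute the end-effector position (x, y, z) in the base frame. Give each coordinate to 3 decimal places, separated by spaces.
after link 1: o_1 = (0.7071, 0.7071, 4.0000)
after link 2: o_2 = (-2.8284, 4.2426, 6.0000)
after link 3: o_3 = (-4.9497, 0.7071, 6.0000)
after link 4: o_4 = (-1.4142, 4.2426, 5.0000)

-1.414 4.243 5.000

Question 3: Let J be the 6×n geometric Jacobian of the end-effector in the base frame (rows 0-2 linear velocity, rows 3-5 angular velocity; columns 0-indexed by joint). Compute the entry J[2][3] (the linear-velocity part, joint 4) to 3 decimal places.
prismatic axis z_3 = (-0.0000,-0.0000,-1.0000)
J_v[:, 3] = z_3; J_ω[:, 3] = (0,0,0)
entry J[2][3] = -1.0000

-1.000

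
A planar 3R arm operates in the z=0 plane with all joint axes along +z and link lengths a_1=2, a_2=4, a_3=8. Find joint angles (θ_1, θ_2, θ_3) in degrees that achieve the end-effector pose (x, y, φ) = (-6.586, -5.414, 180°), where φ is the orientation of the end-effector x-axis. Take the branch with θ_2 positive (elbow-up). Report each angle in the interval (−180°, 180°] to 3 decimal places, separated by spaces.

wrist centre = target − a_3·(cos φ, sin φ) = (1.4140, -5.4140)
cos θ_2 = (31.3108−2²−4²)/(2·2·4) = 0.7069; θ_2 = 45.0148° (elbow-up)
β = atan2(-5.4140,1.4140) = -75.3628°; ψ = atan2(2.8292,4.8277) = 30.3714°
θ_1 = β − ψ = -105.7342°
θ_3 = φ − θ_1 − θ_2 = -119.2806° (wrapped to (-180°,180°])

-105.734 45.015 -119.281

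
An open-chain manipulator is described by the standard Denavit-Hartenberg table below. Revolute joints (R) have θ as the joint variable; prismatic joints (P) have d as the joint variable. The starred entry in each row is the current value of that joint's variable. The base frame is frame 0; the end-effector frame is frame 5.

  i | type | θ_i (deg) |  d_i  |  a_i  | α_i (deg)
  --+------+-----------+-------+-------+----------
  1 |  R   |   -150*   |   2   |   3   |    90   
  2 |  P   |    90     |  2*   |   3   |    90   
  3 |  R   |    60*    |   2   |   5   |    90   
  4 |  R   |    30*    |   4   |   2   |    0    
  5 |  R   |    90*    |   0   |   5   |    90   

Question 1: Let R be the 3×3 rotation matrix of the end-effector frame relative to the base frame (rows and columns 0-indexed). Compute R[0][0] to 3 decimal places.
End-effector x-axis (col 0 of R) = (-0.5335,-0.8080,-0.2500)
R[0][0] = -0.5335

-0.533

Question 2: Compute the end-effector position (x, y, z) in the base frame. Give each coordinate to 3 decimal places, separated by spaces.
after link 1: o_1 = (-2.5981, -1.5000, 2.0000)
after link 2: o_2 = (-3.5981, 0.2321, 5.0000)
after link 3: o_3 = (-7.4952, 2.9821, 7.5000)
after link 4: o_4 = (-8.1112, 2.0490, 11.8301)
after link 5: o_5 = (-10.7787, -1.9910, 10.5801)

-10.779 -1.991 10.580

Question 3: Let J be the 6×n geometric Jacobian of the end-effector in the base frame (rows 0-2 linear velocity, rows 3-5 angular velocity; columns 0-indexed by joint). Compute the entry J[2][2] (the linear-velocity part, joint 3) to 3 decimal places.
axis z_2 = (-0.8660,-0.5000,-0.0000); lever o_n−o_2 = (-7.1806,-2.2231,5.5801)
cross product → J_v[:, 2] = (-2.7901,4.8325,-1.6651)
J_ω[:, 2] = z_2
entry J[2][2] = -1.6651

-1.665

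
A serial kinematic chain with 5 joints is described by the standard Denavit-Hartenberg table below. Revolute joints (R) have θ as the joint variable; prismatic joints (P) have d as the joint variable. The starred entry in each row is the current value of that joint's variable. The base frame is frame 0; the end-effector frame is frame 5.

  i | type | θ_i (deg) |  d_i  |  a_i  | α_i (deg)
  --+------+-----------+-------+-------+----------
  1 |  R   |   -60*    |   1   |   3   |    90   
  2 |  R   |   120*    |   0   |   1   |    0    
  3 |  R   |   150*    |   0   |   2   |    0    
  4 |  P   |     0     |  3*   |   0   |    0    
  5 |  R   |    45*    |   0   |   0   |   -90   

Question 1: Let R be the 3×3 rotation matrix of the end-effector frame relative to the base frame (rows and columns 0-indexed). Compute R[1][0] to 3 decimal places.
End-effector x-axis (col 0 of R) = (0.3536,-0.6124,-0.7071)
R[1][0] = -0.6124

-0.612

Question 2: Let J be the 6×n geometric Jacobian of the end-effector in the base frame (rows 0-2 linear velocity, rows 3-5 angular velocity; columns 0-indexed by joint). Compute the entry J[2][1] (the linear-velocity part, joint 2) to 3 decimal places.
axis z_1 = (-0.8660,-0.5000,0.0000); lever o_n−o_1 = (-2.8481,-1.0670,-1.1340)
cross product → J_v[:, 1] = (0.5670,-0.9821,-0.5000)
J_ω[:, 1] = z_1
entry J[2][1] = -0.5000

-0.500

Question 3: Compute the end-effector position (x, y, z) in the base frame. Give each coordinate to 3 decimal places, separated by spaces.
after link 1: o_1 = (1.5000, -2.5981, 1.0000)
after link 2: o_2 = (1.2500, -2.1651, 1.8660)
after link 3: o_3 = (1.2500, -2.1651, -0.1340)
after link 4: o_4 = (-1.3481, -3.6651, -0.1340)
after link 5: o_5 = (-1.3481, -3.6651, -0.1340)

-1.348 -3.665 -0.134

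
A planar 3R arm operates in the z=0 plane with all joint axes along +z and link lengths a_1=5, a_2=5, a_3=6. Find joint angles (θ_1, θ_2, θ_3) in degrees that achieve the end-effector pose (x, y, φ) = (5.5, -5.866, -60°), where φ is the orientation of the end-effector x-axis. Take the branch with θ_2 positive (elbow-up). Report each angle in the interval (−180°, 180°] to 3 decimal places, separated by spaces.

-89.999 150.000 -120.001

wrist centre = target − a_3·(cos φ, sin φ) = (2.5000, -0.6698)
cos θ_2 = (6.6987−5²−5²)/(2·5·5) = -0.8660; θ_2 = 150.0001° (elbow-up)
β = atan2(-0.6698,2.5000) = -14.9995°; ψ = atan2(2.5000,0.6699) = 75.0000°
θ_1 = β − ψ = -89.9995°
θ_3 = φ − θ_1 − θ_2 = -120.0006° (wrapped to (-180°,180°])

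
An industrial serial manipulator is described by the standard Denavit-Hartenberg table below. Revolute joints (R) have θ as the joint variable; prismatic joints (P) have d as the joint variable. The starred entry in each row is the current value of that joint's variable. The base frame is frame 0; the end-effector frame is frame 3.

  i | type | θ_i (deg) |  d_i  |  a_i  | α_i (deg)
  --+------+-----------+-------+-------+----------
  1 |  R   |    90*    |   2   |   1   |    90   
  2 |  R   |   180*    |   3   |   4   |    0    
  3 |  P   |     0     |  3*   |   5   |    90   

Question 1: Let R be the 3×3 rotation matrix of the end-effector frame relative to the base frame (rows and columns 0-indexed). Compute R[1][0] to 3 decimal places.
-1.000

End-effector x-axis (col 0 of R) = (-0.0000,-1.0000,0.0000)
R[1][0] = -1.0000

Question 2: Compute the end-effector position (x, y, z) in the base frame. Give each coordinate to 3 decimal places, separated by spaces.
6.000 -8.000 2.000

after link 1: o_1 = (0.0000, 1.0000, 2.0000)
after link 2: o_2 = (3.0000, -3.0000, 2.0000)
after link 3: o_3 = (6.0000, -8.0000, 2.0000)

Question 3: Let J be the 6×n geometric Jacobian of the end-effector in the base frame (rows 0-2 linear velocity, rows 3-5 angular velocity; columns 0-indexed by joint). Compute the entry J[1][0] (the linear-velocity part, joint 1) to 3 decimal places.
axis z_0 = ẑ; lever o_n−o_0 = (6.0000,-8.0000,2.0000)
cross product → J_v[:, 0] = (8.0000,6.0000,-0.0000)
J_ω[:, 0] = z_0
entry J[1][0] = 6.0000

6.000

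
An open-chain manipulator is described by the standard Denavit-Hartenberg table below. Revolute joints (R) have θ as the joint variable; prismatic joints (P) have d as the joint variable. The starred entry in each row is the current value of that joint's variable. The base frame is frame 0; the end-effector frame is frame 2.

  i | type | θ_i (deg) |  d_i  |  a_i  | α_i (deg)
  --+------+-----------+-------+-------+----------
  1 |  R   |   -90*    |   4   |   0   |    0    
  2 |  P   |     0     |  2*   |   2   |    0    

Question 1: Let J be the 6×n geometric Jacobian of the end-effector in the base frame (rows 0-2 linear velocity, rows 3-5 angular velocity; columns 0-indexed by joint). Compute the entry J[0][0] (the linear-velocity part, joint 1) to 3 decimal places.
2.000

axis z_0 = ẑ; lever o_n−o_0 = (0.0000,-2.0000,6.0000)
cross product → J_v[:, 0] = (2.0000,0.0000,-0.0000)
J_ω[:, 0] = z_0
entry J[0][0] = 2.0000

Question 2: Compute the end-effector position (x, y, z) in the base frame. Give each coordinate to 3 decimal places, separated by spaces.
0.000 -2.000 6.000

after link 1: o_1 = (0.0000, 0.0000, 4.0000)
after link 2: o_2 = (0.0000, -2.0000, 6.0000)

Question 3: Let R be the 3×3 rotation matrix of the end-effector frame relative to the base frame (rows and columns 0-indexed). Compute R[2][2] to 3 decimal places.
End-effector z-axis (col 2 of R) = (0.0000,0.0000,1.0000)
R[2][2] = 1.0000

1.000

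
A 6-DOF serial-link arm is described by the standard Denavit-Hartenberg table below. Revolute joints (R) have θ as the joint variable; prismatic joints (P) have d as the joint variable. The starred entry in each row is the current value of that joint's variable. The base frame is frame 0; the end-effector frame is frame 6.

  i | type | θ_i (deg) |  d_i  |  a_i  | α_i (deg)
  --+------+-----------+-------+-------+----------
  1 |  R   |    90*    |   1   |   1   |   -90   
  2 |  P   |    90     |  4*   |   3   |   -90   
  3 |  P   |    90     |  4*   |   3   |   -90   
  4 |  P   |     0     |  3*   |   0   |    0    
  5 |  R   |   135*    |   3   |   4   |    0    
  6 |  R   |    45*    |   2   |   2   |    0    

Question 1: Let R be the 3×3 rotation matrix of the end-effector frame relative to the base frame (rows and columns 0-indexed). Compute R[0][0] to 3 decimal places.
End-effector x-axis (col 0 of R) = (-1.0000,0.0000,0.0000)
R[0][0] = -1.0000

-1.000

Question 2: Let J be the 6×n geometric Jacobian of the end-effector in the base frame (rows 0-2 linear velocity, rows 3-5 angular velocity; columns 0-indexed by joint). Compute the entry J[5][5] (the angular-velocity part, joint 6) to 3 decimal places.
axis z_5 = (0.0000,-0.0000,1.0000); lever o_n−o_5 = (-2.0000,0.0000,2.0000)
cross product → J_v[:, 5] = (-0.0000,-2.0000,-0.0000)
J_ω[:, 5] = z_5
entry J[5][5] = 1.0000

1.000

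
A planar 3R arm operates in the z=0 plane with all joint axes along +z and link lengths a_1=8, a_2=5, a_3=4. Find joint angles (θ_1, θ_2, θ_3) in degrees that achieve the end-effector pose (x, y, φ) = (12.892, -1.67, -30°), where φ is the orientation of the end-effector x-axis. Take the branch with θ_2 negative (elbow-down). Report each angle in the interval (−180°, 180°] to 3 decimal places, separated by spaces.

34.011 -90.004 25.993

wrist centre = target − a_3·(cos φ, sin φ) = (9.4279, 0.3300)
cos θ_2 = (88.9942−8²−5²)/(2·8·5) = -0.0001; θ_2 = -90.0042° (elbow-down)
β = atan2(0.3300,9.4279) = 2.0047°; ψ = atan2(-5.0000,7.9996) = -32.0066°
θ_1 = β − ψ = 34.0112°
θ_3 = φ − θ_1 − θ_2 = 25.9929° (wrapped to (-180°,180°])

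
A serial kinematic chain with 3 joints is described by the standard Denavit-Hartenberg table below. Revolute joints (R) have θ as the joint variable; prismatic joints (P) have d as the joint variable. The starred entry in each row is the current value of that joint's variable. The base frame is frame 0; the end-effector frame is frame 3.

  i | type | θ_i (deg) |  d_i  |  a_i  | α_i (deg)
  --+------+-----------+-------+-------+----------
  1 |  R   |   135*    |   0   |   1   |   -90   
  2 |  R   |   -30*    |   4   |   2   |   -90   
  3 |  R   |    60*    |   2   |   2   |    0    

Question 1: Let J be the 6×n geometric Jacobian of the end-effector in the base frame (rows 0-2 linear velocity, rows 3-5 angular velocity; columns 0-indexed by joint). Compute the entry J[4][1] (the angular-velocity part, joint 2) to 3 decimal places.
axis z_1 = (-0.7071,-0.7071,0.0000); lever o_n−o_1 = (-4.1479,0.9405,-0.2321)
cross product → J_v[:, 1] = (0.1641,-0.1641,-3.5981)
J_ω[:, 1] = z_1
entry J[4][1] = -0.7071

-0.707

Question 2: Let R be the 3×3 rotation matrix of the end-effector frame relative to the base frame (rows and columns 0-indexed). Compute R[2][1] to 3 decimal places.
-0.433

End-effector y-axis (col 1 of R) = (0.8839,-0.1768,-0.4330)
R[2][1] = -0.4330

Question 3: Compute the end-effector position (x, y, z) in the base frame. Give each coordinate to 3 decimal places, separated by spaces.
after link 1: o_1 = (-0.7071, 0.7071, 0.0000)
after link 2: o_2 = (-4.7603, -0.8966, 1.0000)
after link 3: o_3 = (-4.8550, 1.6476, -0.2321)

-4.855 1.648 -0.232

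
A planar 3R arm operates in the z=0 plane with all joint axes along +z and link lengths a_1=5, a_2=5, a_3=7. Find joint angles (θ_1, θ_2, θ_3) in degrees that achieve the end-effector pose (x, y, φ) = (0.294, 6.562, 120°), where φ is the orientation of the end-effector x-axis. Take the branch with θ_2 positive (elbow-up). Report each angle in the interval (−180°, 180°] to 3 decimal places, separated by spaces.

-59.995 135.001 44.995

wrist centre = target − a_3·(cos φ, sin φ) = (3.7940, 0.4998)
cos θ_2 = (14.6443−5²−5²)/(2·5·5) = -0.7071; θ_2 = 135.0007° (elbow-up)
β = atan2(0.4998,3.7940) = 7.5049°; ψ = atan2(3.5355,1.4644) = 67.5003°
θ_1 = β − ψ = -59.9954°
θ_3 = φ − θ_1 − θ_2 = 44.9947° (wrapped to (-180°,180°])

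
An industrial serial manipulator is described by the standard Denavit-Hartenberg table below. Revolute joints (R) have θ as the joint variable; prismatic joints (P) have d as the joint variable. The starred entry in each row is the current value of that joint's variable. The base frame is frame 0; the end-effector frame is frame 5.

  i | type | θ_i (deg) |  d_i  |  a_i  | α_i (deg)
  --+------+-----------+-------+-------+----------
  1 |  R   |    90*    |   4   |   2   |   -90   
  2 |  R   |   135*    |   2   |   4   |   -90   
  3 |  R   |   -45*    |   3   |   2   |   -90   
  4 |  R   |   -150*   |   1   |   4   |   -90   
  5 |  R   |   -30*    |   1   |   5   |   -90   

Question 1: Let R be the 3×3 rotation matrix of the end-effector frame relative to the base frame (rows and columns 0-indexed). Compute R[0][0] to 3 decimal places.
End-effector x-axis (col 0 of R) = (0.8839,-0.1812,0.4312)
R[0][0] = 0.8839

0.884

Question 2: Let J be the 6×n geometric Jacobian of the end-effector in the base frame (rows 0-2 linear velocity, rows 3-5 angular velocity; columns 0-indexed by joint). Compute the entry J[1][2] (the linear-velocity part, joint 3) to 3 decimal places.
4.107

axis z_2 = (-0.0000,-0.7071,0.7071); lever o_n−o_2 = (5.8082,-5.0718,6.2859)
cross product → J_v[:, 2] = (-0.8585,4.1071,4.1071)
J_ω[:, 2] = z_2
entry J[1][2] = 4.1071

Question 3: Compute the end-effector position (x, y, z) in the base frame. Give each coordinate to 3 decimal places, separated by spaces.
3.808 -5.900 7.457

after link 1: o_1 = (0.0000, 2.0000, 4.0000)
after link 2: o_2 = (-2.0000, -0.8284, 1.1716)
after link 3: o_3 = (-3.4142, -3.9497, 2.2929)
after link 4: o_4 = (-0.2576, -4.1319, 4.9392)
after link 5: o_5 = (3.8082, -5.9002, 7.4575)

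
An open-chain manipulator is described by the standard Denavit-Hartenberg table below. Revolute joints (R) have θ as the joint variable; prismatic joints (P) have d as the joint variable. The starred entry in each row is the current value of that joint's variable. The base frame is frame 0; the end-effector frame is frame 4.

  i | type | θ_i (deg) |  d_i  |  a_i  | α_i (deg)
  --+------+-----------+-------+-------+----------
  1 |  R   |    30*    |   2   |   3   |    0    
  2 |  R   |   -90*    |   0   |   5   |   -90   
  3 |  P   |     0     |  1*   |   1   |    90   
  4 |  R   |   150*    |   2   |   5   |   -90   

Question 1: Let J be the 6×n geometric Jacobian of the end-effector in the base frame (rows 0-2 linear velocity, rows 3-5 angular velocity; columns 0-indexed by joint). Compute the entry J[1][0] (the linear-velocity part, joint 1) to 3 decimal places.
6.464

axis z_0 = ẑ; lever o_n−o_0 = (6.4641,1.8038,4.0000)
cross product → J_v[:, 0] = (-1.8038,6.4641,0.0000)
J_ω[:, 0] = z_0
entry J[1][0] = 6.4641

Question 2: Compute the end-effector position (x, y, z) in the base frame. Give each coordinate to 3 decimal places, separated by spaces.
after link 1: o_1 = (2.5981, 1.5000, 2.0000)
after link 2: o_2 = (5.0981, -2.8301, 2.0000)
after link 3: o_3 = (6.4641, -3.1962, 2.0000)
after link 4: o_4 = (6.4641, 1.8038, 4.0000)

6.464 1.804 4.000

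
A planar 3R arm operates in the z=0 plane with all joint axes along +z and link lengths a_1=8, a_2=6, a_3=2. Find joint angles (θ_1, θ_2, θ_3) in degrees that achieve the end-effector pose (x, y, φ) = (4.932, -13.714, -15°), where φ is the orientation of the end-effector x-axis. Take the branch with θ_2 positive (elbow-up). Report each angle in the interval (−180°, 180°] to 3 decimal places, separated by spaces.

wrist centre = target − a_3·(cos φ, sin φ) = (3.0001, -13.1964)
cos θ_2 = (183.1449−8²−6²)/(2·8·6) = 0.8661; θ_2 = 29.9923° (elbow-up)
β = atan2(-13.1964,3.0001) = -77.1917°; ψ = atan2(2.9993,13.1966) = 12.8046°
θ_1 = β − ψ = -89.9963°
θ_3 = φ − θ_1 − θ_2 = 45.0040° (wrapped to (-180°,180°])

-89.996 29.992 45.004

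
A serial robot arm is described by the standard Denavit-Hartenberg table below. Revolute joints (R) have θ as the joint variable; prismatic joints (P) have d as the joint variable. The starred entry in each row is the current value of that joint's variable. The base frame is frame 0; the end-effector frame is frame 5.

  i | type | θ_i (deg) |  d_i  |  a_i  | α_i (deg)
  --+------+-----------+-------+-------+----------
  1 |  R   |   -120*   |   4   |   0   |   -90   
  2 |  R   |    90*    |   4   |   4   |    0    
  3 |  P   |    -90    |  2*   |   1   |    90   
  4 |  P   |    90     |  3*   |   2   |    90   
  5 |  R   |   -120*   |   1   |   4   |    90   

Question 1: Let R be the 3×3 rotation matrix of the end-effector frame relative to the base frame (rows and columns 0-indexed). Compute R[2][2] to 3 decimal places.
End-effector z-axis (col 2 of R) = (-0.7500,0.4330,0.5000)
R[2][2] = 0.5000

0.500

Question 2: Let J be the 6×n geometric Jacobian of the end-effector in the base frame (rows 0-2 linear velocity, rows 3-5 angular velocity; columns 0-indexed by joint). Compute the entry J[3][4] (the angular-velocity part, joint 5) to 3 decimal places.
-0.500

axis z_4 = (-0.5000,-0.8660,0.0000); lever o_n−o_4 = (-2.2321,0.1340,-3.4641)
cross product → J_v[:, 4] = (3.0000,-1.7321,-2.0000)
J_ω[:, 4] = z_4
entry J[3][4] = -0.5000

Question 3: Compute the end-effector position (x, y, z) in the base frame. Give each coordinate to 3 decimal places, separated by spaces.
after link 1: o_1 = (0.0000, 0.0000, 4.0000)
after link 2: o_2 = (3.4641, -2.0000, 0.0000)
after link 3: o_3 = (4.6962, -3.8660, 0.0000)
after link 4: o_4 = (6.4282, -4.8660, 3.0000)
after link 5: o_5 = (4.1962, -4.7321, -0.4641)

4.196 -4.732 -0.464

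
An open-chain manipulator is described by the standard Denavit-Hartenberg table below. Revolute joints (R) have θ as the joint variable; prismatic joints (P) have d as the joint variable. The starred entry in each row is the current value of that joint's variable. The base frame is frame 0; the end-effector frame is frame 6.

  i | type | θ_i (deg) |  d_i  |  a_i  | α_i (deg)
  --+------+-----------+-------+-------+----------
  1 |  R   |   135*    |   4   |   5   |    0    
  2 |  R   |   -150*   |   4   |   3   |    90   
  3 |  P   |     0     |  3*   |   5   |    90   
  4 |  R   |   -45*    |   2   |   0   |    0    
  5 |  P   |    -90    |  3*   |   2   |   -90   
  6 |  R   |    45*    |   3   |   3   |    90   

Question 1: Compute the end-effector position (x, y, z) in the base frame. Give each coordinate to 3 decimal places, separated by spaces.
after link 1: o_1 = (-3.5355, 3.5355, 4.0000)
after link 2: o_2 = (-0.6378, 2.7591, 8.0000)
after link 3: o_3 = (3.4154, -1.4328, 8.0000)
after link 4: o_4 = (3.4154, -1.4328, 6.0000)
after link 5: o_5 = (2.4154, 0.2993, 3.0000)
after link 6: o_6 = (3.9528, 3.6364, 5.1213)

3.953 3.636 5.121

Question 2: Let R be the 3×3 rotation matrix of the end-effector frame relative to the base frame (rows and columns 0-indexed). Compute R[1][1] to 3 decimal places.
0.500

End-effector y-axis (col 1 of R) = (0.8660,0.5000,-0.0000)
R[1][1] = 0.5000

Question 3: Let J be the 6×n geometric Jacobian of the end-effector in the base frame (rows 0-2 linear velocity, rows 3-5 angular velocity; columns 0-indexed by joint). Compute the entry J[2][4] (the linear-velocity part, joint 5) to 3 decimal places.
-1.000

prismatic axis z_4 = (-0.0000,-0.0000,-1.0000)
J_v[:, 4] = z_4; J_ω[:, 4] = (0,0,0)
entry J[2][4] = -1.0000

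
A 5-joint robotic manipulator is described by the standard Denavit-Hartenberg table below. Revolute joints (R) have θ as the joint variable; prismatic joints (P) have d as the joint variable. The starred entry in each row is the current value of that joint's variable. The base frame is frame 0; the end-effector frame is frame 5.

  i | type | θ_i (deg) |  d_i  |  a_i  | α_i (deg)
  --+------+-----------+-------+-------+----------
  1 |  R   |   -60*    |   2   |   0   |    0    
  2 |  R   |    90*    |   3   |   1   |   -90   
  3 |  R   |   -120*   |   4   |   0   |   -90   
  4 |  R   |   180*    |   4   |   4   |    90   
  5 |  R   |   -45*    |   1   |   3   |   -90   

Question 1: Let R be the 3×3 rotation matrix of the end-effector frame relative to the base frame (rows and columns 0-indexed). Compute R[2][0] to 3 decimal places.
End-effector x-axis (col 0 of R) = (-0.2241,-0.1294,-0.9659)
R[2][0] = -0.9659

-0.966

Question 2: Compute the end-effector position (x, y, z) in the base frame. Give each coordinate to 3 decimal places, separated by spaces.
after link 1: o_1 = (0.0000, 0.0000, 2.0000)
after link 2: o_2 = (0.8660, 0.5000, 5.0000)
after link 3: o_3 = (-1.1340, 3.9641, 5.0000)
after link 4: o_4 = (3.5981, 6.6962, 3.5359)
after link 5: o_5 = (3.4256, 5.4419, 0.6381)

3.426 5.442 0.638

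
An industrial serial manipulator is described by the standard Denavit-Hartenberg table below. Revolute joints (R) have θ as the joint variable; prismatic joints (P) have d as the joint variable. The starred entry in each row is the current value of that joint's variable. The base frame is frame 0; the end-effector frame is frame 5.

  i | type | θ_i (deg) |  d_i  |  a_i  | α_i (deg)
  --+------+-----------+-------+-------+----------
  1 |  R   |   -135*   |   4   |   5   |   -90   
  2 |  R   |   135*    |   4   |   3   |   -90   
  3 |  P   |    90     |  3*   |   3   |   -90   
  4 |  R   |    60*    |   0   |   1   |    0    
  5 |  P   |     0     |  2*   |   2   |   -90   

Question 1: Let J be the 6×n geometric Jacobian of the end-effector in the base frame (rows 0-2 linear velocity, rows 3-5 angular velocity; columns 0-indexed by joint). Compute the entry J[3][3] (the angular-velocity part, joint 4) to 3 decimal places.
-0.500

axis z_3 = (-0.5000,-0.5000,0.7071); lever o_n−o_3 = (-3.3597,-1.2384,-0.4229)
cross product → J_v[:, 3] = (1.0871,-2.5871,-1.0607)
J_ω[:, 3] = z_3
entry J[3][3] = -0.5000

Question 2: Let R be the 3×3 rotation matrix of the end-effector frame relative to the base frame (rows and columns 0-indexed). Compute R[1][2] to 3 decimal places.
End-effector z-axis (col 2 of R) = (0.3624,-0.8624,-0.3536)
R[1][2] = -0.8624

-0.862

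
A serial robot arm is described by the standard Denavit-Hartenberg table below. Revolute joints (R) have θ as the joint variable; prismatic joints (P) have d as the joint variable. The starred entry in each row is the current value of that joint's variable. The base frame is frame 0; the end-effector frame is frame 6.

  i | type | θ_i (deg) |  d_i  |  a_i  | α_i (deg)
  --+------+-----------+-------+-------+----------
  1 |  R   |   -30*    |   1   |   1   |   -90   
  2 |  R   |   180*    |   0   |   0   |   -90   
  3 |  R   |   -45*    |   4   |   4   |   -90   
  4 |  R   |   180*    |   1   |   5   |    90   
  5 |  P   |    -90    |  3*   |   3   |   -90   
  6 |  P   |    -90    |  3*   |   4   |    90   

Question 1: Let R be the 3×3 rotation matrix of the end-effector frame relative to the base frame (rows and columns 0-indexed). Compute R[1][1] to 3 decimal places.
End-effector y-axis (col 1 of R) = (0.2588,-0.9659,-0.0000)
R[1][1] = -0.9659

-0.966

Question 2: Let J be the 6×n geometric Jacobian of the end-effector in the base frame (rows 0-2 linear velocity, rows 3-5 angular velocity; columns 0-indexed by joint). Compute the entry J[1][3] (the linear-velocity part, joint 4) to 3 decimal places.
-6.761

axis z_3 = (-0.9659,-0.2588,-0.0000); lever o_n−o_3 = (4.0024,-7.2098,-7.0000)
cross product → J_v[:, 3] = (1.8117,-6.7615,8.0000)
J_ω[:, 3] = z_3
entry J[1][3] = -6.7615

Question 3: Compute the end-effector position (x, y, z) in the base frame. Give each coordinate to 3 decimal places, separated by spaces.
3.833 -3.846 -2.000

after link 1: o_1 = (0.8660, -0.5000, 1.0000)
after link 2: o_2 = (0.8660, -0.5000, 1.0000)
after link 3: o_3 = (-0.1693, 3.3637, 5.0000)
after link 4: o_4 = (0.1589, -1.7247, 5.0000)
after link 5: o_5 = (3.0567, -0.9483, 2.0000)
after link 6: o_6 = (3.8332, -3.8461, -2.0000)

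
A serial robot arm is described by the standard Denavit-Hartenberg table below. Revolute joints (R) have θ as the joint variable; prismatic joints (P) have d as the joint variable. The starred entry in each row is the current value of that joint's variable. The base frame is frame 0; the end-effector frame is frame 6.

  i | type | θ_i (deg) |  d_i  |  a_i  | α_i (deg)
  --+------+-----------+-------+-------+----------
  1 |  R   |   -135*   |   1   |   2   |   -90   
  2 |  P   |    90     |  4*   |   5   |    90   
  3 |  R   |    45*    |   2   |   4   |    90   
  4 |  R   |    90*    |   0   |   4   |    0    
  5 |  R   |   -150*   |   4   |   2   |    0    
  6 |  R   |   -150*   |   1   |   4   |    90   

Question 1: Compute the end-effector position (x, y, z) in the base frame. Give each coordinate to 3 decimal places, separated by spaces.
-4.750 -6.943 -8.622

after link 1: o_1 = (-1.4142, -1.4142, 1.0000)
after link 2: o_2 = (1.4142, -4.2426, -4.0000)
after link 3: o_3 = (2.0000, -7.6569, -6.8284)
after link 4: o_4 = (-0.8284, -10.4853, -6.8284)
after link 5: o_5 = (-1.1037, -7.7605, -10.3640)
after link 6: o_6 = (-4.7499, -6.9427, -8.6216)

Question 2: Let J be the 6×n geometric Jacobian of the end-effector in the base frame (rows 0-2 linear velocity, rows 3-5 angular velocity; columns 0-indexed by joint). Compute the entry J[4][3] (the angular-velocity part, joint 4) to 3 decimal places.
0.500

axis z_3 = (-0.5000,0.5000,-0.7071); lever o_n−o_3 = (-6.7499,0.7142,-1.7932)
cross product → J_v[:, 3] = (-0.3916,3.8764,3.0179)
J_ω[:, 3] = z_3
entry J[4][3] = 0.5000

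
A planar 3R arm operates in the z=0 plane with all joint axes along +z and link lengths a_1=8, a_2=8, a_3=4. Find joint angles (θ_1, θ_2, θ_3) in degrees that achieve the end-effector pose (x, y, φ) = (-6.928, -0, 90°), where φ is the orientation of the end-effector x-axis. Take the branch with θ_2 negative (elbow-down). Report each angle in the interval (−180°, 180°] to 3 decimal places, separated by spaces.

-89.999 -120.001 -60.000

wrist centre = target − a_3·(cos φ, sin φ) = (-6.9280, -4.0000)
cos θ_2 = (63.9972−8²−8²)/(2·8·8) = -0.5000; θ_2 = -120.0015° (elbow-down)
β = atan2(-4.0000,-6.9280) = -149.9993°; ψ = atan2(-6.9281,3.9998) = -60.0007°
θ_1 = β − ψ = -89.9985°
θ_3 = φ − θ_1 − θ_2 = -60.0000° (wrapped to (-180°,180°])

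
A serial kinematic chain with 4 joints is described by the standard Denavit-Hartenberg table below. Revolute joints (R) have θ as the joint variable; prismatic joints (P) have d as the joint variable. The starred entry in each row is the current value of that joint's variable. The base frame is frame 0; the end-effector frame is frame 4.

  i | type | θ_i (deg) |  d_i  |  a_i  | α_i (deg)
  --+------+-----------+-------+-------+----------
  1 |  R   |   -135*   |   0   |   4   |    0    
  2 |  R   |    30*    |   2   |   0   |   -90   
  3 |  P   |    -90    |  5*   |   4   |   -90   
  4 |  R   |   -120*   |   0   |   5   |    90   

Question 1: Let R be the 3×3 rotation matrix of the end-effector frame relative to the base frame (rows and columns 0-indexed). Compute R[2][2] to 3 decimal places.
End-effector z-axis (col 2 of R) = (-0.4830,0.1294,-0.8660)
R[2][2] = -0.8660

-0.866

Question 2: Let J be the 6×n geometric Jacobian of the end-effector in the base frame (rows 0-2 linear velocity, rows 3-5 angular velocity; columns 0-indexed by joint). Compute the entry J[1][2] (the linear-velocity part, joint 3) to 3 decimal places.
prismatic axis z_2 = (0.9659,-0.2588,0.0000)
J_v[:, 2] = z_2; J_ω[:, 2] = (0,0,0)
entry J[1][2] = -0.2588

-0.259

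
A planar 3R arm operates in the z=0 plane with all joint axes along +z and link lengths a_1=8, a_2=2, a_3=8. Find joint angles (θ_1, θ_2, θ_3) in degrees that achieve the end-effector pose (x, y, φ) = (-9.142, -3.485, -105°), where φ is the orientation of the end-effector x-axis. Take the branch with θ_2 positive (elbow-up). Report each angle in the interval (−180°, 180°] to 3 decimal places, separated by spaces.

wrist centre = target − a_3·(cos φ, sin φ) = (-7.0714, 4.2424)
cos θ_2 = (68.0034−8²−2²)/(2·8·2) = 0.0001; θ_2 = 89.9939° (elbow-up)
β = atan2(4.2424,-7.0714) = 149.0390°; ψ = atan2(2.0000,8.0002) = 14.0359°
θ_1 = β − ψ = 135.0031°
θ_3 = φ − θ_1 − θ_2 = 30.0030° (wrapped to (-180°,180°])

135.003 89.994 30.003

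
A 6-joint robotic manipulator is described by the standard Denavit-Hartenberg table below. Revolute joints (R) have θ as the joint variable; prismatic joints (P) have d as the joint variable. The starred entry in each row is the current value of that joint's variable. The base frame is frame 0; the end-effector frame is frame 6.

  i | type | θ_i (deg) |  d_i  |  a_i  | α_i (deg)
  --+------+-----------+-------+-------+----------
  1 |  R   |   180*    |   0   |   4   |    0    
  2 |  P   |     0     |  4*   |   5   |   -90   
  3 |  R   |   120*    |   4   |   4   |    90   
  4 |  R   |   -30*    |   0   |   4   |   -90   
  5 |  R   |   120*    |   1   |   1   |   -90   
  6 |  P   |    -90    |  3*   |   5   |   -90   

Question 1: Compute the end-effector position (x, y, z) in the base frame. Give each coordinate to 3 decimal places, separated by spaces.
after link 1: o_1 = (-4.0000, 0.0000, 0.0000)
after link 2: o_2 = (-9.0000, 0.0000, 4.0000)
after link 3: o_3 = (-7.0000, -4.0000, 0.5359)
after link 4: o_4 = (-5.2679, -2.0000, -2.4641)
after link 5: o_5 = (-4.4845, -3.1160, -2.0891)
after link 6: o_6 = (-5.6585, -8.7452, -3.0556)

-5.658 -8.745 -3.056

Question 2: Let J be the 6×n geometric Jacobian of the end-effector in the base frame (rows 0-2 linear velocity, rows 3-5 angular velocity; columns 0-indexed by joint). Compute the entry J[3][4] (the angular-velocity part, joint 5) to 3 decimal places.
axis z_4 = (0.2500,-0.8660,-0.4330); lever o_n−o_4 = (-0.3905,-6.7452,-0.5915)
cross product → J_v[:, 4] = (-2.4085,0.3170,-2.0245)
J_ω[:, 4] = z_4
entry J[3][4] = 0.2500

0.250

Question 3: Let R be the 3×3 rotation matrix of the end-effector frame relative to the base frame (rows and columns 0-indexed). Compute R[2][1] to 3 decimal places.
End-effector y-axis (col 1 of R) = (0.8080,0.4330,-0.3995)
R[2][1] = -0.3995

-0.400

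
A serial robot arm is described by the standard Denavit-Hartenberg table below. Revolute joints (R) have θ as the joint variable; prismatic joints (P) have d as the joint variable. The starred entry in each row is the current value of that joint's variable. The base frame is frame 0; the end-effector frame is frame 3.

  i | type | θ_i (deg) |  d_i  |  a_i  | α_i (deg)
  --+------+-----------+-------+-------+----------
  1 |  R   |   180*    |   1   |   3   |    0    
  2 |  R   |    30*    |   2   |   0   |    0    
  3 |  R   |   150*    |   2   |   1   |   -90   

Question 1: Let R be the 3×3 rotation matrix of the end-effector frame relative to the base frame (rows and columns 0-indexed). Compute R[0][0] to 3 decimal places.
End-effector x-axis (col 0 of R) = (1.0000,-0.0000,0.0000)
R[0][0] = 1.0000

1.000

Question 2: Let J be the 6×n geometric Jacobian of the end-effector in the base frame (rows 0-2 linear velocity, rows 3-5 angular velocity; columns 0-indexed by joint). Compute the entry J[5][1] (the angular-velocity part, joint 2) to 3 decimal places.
axis z_1 = (0.0000,0.0000,1.0000); lever o_n−o_1 = (1.0000,-0.0000,4.0000)
cross product → J_v[:, 1] = (0.0000,1.0000,-0.0000)
J_ω[:, 1] = z_1
entry J[5][1] = 1.0000

1.000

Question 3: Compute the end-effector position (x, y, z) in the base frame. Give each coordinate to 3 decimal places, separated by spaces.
after link 1: o_1 = (-3.0000, 0.0000, 1.0000)
after link 2: o_2 = (-3.0000, 0.0000, 3.0000)
after link 3: o_3 = (-2.0000, 0.0000, 5.0000)

-2.000 0.000 5.000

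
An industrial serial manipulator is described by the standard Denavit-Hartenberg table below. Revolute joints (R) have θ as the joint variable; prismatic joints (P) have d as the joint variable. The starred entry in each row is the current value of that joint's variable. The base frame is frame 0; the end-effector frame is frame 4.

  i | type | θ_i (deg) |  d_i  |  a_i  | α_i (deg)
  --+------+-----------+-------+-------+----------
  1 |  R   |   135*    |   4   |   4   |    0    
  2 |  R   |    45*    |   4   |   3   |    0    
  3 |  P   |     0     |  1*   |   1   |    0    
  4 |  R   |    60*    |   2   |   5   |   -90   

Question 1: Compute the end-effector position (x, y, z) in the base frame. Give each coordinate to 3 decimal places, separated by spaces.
-9.328 -1.502 11.000

after link 1: o_1 = (-2.8284, 2.8284, 4.0000)
after link 2: o_2 = (-5.8284, 2.8284, 8.0000)
after link 3: o_3 = (-6.8284, 2.8284, 9.0000)
after link 4: o_4 = (-9.3284, -1.5017, 11.0000)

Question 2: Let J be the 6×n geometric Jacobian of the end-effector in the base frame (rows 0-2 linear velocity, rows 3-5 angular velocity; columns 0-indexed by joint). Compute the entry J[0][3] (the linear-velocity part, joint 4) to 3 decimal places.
4.330

axis z_3 = (0.0000,0.0000,1.0000); lever o_n−o_3 = (-2.5000,-4.3301,2.0000)
cross product → J_v[:, 3] = (4.3301,-2.5000,0.0000)
J_ω[:, 3] = z_3
entry J[0][3] = 4.3301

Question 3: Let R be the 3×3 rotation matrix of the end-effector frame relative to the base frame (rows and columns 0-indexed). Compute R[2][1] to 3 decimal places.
-1.000

End-effector y-axis (col 1 of R) = (0.0000,-0.0000,-1.0000)
R[2][1] = -1.0000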